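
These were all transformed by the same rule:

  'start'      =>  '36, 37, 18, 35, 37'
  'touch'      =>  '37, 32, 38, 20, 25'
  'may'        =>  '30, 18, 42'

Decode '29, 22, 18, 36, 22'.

The number is (letter's place in the alphabet, a=1) + 17.
Decoding 29, 22, 18, 36, 22: 29→(29−17)÷1=12=l, 22→(22−17)÷1=5=e, 18→(18−17)÷1=1=a, 36→(36−17)÷1=19=s, 22→(22−17)÷1=5=e.

lease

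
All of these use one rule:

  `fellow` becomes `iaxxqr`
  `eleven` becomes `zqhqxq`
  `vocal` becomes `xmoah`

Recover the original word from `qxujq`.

The output letters match the input read backwards, each shifted +12: fellow reversed is wollef. The word is reversed, then every letter is shifted forward by 12.
Undoing it on qxujq: shift back: q−12=e, x−12=l, u−12=i, j−12=x, q−12=e → elixe; then reverse → exile.

exile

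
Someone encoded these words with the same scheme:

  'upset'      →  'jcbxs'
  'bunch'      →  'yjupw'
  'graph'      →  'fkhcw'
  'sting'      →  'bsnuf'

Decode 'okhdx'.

u(20)→j(9) and p(15)→c(2) fit y≡17x+7 (mod 26); the inverse of 17 mod 26 is 23. This is an affine cipher: with a=0,…,z=25, each position x becomes (17x+7) mod 26.
Reversing it on okhdx: o(14)→23·(14−7)≡5=f; k(10)→23·(10−7)≡17=r; h(7)→23·(7−7)≡0=a; d(3)→23·(3−7)≡12=m; x(23)→23·(23−7)≡4=e (all mod 26).

frame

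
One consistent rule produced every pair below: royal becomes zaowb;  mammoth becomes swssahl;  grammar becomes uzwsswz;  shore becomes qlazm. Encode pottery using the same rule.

r(17)→z(25) and o(14)→a(0) fit y≡17x+22 (mod 26); the inverse of 17 mod 26 is 23. This is an affine cipher: with a=0,…,z=25, each position x becomes (17x+22) mod 26.
Applying it to pottery: p(15)→17·15+22≡17=r; o(14)→17·14+22≡0=a; t(19)→17·19+22≡7=h; t(19)→17·19+22≡7=h; e(4)→17·4+22≡12=m; r(17)→17·17+22≡25=z; y(24)→17·24+22≡14=o (all mod 26).

rahhmzo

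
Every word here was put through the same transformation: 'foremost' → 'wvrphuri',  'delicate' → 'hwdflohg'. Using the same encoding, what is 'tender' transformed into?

The output letters match the input read backwards, each shifted +3: foremost reversed is tsomerof. Read the word backwards and shift each letter +3.
On tender: reverse → rednet; then shift: r+3=u, e+3=h, d+3=g, n+3=q, e+3=h, t+3=w.

uhgqhw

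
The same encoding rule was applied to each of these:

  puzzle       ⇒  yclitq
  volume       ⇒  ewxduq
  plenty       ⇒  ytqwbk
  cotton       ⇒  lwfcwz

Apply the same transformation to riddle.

Shifts by position in puzzle: pos 0: p→y (+9), pos 1: u→c (+8), pos 2: z→l (+12), pos 3: z→i (+9), pos 4: l→t (+8), pos 5: e→q (+12) — repeating every 3. It's a Vigenère-style cipher with numeric key [9,8,12]: position i shifts by key[i mod 3].
For riddle: r+9=a, i+8=q, d+12=p, d+9=m, l+8=t, e+12=q.

aqpmtq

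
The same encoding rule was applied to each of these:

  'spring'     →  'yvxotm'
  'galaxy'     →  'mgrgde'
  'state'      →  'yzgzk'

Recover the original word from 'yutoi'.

It's a constant shift of +6 (ROT6).
Reversing it on yutoi: y−6=s, u−6=o, t−6=n, o−6=i, i−6=c.

sonic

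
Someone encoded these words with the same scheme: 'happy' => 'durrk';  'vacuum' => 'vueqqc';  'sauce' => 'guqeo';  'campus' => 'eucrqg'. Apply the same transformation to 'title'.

lilxo

h(7)→d(3) and a(0)→u(20) fit y≡5x+20 (mod 26); the inverse of 5 mod 26 is 21. Treating letters as 0–25, the rule is x ↦ 5x + 20 (mod 26).
For title: t(19)→5·19+20≡11=l; i(8)→5·8+20≡8=i; t(19)→5·19+20≡11=l; l(11)→5·11+20≡23=x; e(4)→5·4+20≡14=o (all mod 26).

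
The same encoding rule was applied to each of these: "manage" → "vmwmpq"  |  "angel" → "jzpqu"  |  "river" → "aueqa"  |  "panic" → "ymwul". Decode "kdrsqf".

bright

Shifts by position in manage: pos 0: m→v (+9), pos 1: a→m (+12), pos 2: n→w (+9), pos 3: a→m (+12) — repeating every 2. It's a Vigenère-style cipher with numeric key [9,12]: position i shifts by key[i mod 2].
Undoing it on kdrsqf: k−9=b, d−12=r, r−9=i, s−12=g, q−9=h, f−12=t.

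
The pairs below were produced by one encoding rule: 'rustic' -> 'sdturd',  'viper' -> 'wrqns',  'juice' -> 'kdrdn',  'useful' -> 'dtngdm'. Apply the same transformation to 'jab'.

The shift depends on letter class: consonant r→s is +1, but vowel u→d is +9. Two shifts are in play — +9 for a/e/i/o/u, +1 for every other letter.
Applying it to jab: j(cons)+1=k, a(vowel)+9=j, b(cons)+1=c.

kjc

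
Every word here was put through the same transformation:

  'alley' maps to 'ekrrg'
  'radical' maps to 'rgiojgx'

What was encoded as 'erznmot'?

nightly

The word is reversed, then every letter is shifted forward by 6.
Undoing it on erznmot: shift back: e−6=y, r−6=l, z−6=t, n−6=h, m−6=g, o−6=i, t−6=n → ylthgin; then reverse → nightly.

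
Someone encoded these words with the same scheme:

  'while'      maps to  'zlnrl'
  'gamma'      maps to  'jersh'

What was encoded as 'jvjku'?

In while: w→z is +3, h→l is +4, i→n is +5, l→r is +6 — the shift increases by 1 each position. Each letter shifts forward by (position + 3), i.e. 3, 4, 5, … — the shift grows by one for each successive letter.
Undoing it on jvjku: j−3=g, v−4=r, j−5=e, k−6=e, u−7=n.

green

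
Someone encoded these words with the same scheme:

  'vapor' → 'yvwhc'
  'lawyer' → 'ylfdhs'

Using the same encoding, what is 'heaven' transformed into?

The output letters match the input read backwards, each shifted +7: vapor reversed is ropav. The word is reversed, then every letter is shifted forward by 7.
On heaven: reverse → nevaeh; then shift: n+7=u, e+7=l, v+7=c, a+7=h, e+7=l, h+7=o.

ulchlo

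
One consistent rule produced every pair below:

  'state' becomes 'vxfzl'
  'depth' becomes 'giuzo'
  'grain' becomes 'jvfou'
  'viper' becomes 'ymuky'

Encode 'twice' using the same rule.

The shift increases by 1 at each position, starting from +3: 3, 4, 5, ….
For twice: t+3=w, w+4=a, i+5=n, c+6=i, e+7=l.

wanil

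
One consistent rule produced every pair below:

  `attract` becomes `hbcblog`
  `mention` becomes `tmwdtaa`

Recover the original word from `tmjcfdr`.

measure

In attract: a→h is +7, t→b is +8, t→c is +9, r→b is +10 — the shift increases by 1 each position. Each letter shifts forward by (position + 7), i.e. 7, 8, 9, … — the shift grows by one for each successive letter.
Undoing it on tmjcfdr: t−7=m, m−8=e, j−9=a, c−10=s, f−11=u, d−12=r, r−13=e.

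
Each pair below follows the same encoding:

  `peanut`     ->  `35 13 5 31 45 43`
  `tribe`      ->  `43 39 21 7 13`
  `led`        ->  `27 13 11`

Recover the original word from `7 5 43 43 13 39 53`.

battery

p(#16)→35 and e(#5)→13: differences scale by 2, so n = 2·pos + 3. With a=1..z=26, the number is 2·pos + 3.
Decoding 7 5 43 43 13 39 53: 7→(7−3)÷2=2=b, 5→(5−3)÷2=1=a, 43→(43−3)÷2=20=t, 43→(43−3)÷2=20=t, 13→(13−3)÷2=5=e, 39→(39−3)÷2=18=r, 53→(53−3)÷2=25=y.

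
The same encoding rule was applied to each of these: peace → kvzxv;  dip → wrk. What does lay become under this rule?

ozb

Each letter is replaced by its mirror in the alphabet: a↔z, b↔y, c↔x, and so on (the Atbash cipher).
On lay: l↔o, a↔z, y↔b.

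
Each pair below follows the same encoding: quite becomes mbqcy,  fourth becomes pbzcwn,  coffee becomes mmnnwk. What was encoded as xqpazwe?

worship

The output letters match the input read backwards, each shifted +8: quite reversed is etiuq. Read the word backwards and shift each letter +8.
Decoding xqpazwe: shift back: x−8=p, q−8=i, p−8=h, a−8=s, z−8=r, w−8=o, e−8=w → pihsrow; then reverse → worship.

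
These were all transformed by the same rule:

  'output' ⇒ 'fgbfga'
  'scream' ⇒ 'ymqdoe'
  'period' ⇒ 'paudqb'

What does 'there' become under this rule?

Read the word backwards and shift each letter +12.
On there: reverse → ereht; then shift: e+12=q, r+12=d, e+12=q, h+12=t, t+12=f.

qdqtf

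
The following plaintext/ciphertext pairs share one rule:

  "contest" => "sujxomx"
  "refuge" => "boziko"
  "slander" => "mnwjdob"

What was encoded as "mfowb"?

spear

c(2)→s(18) and o(14)→u(20) fit y≡11x+22 (mod 26); the inverse of 11 mod 26 is 19. Each letter's alphabet position (a=0..z=25) is mapped through 11·x+22 mod 26 — an affine cipher.
Decoding mfowb: m(12)→19·(12−22)≡18=s; f(5)→19·(5−22)≡15=p; o(14)→19·(14−22)≡4=e; w(22)→19·(22−22)≡0=a; b(1)→19·(1−22)≡17=r (all mod 26).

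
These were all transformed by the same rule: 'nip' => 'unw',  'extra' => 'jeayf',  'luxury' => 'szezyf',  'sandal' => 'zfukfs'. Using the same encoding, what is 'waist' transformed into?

The shift depends on letter class: consonant n→u is +7, but vowel i→n is +5. The rule splits by letter class: vowels +5, consonants +7.
For waist: w(cons)+7=d, a(vowel)+5=f, i(vowel)+5=n, s(cons)+7=z, t(cons)+7=a.

dfnza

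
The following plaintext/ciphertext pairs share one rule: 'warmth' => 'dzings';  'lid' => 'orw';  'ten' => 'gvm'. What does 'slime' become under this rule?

Each pair mirrors across the alphabet (w↔d, a↔z, r↔i): positions sum to 25. Each letter is replaced by its mirror in the alphabet: a↔z, b↔y, c↔x, and so on (the Atbash cipher).
On slime: s↔h, l↔o, i↔r, m↔n, e↔v.

hornv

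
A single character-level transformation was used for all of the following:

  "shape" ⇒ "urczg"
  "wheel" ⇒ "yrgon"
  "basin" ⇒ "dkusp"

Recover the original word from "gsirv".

eight

Shifts by position in shape: pos 0: s→u (+2), pos 1: h→r (+10), pos 2: a→c (+2), pos 3: p→z (+10) — repeating every 2. It's a Vigenère-style cipher with numeric key [2,10]: position i shifts by key[i mod 2].
Decoding gsirv: g−2=e, s−10=i, i−2=g, r−10=h, v−2=t.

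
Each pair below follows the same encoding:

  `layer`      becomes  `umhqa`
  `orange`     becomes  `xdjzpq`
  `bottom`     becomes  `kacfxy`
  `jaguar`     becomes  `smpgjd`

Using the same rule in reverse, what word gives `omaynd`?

farmer

Shifts by position in layer: pos 0: l→u (+9), pos 1: a→m (+12), pos 2: y→h (+9), pos 3: e→q (+12) — repeating every 2. The shifts repeat in a cycle of length 2: positions 0,1,… shift by +9, +12, then the pattern repeats.
Reversing it on omaynd: o−9=f, m−12=a, a−9=r, y−12=m, n−9=e, d−12=r.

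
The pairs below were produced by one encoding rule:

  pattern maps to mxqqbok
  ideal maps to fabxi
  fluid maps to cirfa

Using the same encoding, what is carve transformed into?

zxosb

It's a constant shift of +23 (ROT23).
For carve: c+23=z, a+23=x, r+23=o, v+23=s, e+23=b.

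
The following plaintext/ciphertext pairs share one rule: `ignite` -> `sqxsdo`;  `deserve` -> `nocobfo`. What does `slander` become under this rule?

Compare letters: i→s is +10, g→q is +10, n→x is +10 — a constant shift. This is a Caesar cipher with shift 10.
On slander: s+10=c, l+10=v, a+10=k, n+10=x, d+10=n, e+10=o, r+10=b.

cvkxnob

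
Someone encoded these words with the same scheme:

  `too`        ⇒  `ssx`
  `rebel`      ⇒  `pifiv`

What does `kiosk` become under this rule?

owsmo

The output letters match the input read backwards, each shifted +4: too reversed is oot. Read the word backwards and shift each letter +4.
On kiosk: reverse → ksoik; then shift: k+4=o, s+4=w, o+4=s, i+4=m, k+4=o.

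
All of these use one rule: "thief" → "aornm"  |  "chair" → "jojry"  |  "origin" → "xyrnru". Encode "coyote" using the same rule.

jxfxan

The shift depends on letter class: consonant t→a is +7, but vowel i→r is +9. Two shifts are in play — +9 for a/e/i/o/u, +7 for every other letter.
For coyote: c(cons)+7=j, o(vowel)+9=x, y(cons)+7=f, o(vowel)+9=x, t(cons)+7=a, e(vowel)+9=n.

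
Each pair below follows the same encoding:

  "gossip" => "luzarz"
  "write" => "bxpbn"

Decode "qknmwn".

legend

The shift increases by 1 at each position, starting from +5: 5, 6, 7, ….
Decoding qknmwn: q−5=l, k−6=e, n−7=g, m−8=e, w−9=n, n−10=d.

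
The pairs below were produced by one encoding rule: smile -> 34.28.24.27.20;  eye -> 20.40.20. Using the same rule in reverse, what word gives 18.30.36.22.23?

s is letter #19 and maps to 34: an offset of 15. Each letter is replaced by its alphabet position (a=1..z=26) + 15.
Decoding 18.30.36.22.23: 18→(18−15)÷1=3=c, 30→(30−15)÷1=15=o, 36→(36−15)÷1=21=u, 22→(22−15)÷1=7=g, 23→(23−15)÷1=8=h.

cough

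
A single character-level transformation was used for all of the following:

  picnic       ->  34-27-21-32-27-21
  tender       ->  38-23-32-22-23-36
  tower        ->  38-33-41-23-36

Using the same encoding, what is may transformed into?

31-19-43

p is letter #16 and maps to 34: an offset of 18. Each letter is replaced by its alphabet position (a=1..z=26) + 18.
For may: m=13→31, a=1→19, y=25→43.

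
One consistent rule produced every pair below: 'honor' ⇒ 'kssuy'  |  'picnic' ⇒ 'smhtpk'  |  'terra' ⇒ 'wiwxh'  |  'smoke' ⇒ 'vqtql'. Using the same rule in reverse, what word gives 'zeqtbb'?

In honor: h→k is +3, o→s is +4, n→s is +5, o→u is +6 — the shift increases by 1 each position. Each letter shifts forward by (position + 3), i.e. 3, 4, 5, … — the shift grows by one for each successive letter.
Undoing it on zeqtbb: z−3=w, e−4=a, q−5=l, t−6=n, b−7=u, b−8=t.

walnut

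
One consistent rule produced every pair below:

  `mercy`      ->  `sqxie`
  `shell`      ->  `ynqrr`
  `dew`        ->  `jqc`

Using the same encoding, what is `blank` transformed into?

Vowels shift forward by 12 and consonants shift forward by 6.
Applying it to blank: b(cons)+6=h, l(cons)+6=r, a(vowel)+12=m, n(cons)+6=t, k(cons)+6=q.

hrmtq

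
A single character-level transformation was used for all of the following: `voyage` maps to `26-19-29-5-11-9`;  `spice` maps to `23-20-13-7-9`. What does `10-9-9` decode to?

v is letter #22 and maps to 26: an offset of 4. The number is (letter's place in the alphabet, a=1) + 4.
Reversing it on 10-9-9: 10→(10−4)÷1=6=f, 9→(9−4)÷1=5=e, 9→(9−4)÷1=5=e.

fee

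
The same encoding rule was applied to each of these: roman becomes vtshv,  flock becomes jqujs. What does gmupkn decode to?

choice

In roman: r→v is +4, o→t is +5, m→s is +6, a→h is +7 — the shift increases by 1 each position. The shift increases by 1 at each position, starting from +4: 4, 5, 6, ….
Undoing it on gmupkn: g−4=c, m−5=h, u−6=o, p−7=i, k−8=c, n−9=e.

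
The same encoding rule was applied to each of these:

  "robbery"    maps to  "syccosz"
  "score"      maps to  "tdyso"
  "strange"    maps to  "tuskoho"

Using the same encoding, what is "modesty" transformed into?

nyeotuz

The shift depends on letter class: consonant r→s is +1, but vowel o→y is +10. Vowels shift forward by 10 and consonants shift forward by 1.
Applying it to modesty: m(cons)+1=n, o(vowel)+10=y, d(cons)+1=e, e(vowel)+10=o, s(cons)+1=t, t(cons)+1=u, y(cons)+1=z.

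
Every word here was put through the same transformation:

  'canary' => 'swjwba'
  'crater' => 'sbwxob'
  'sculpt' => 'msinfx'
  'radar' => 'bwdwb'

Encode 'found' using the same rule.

zuijd

Each letter's alphabet position (a=0..z=25) is mapped through 11·x+22 mod 26 — an affine cipher.
Applying it to found: f(5)→11·5+22≡25=z; o(14)→11·14+22≡20=u; u(20)→11·20+22≡8=i; n(13)→11·13+22≡9=j; d(3)→11·3+22≡3=d (all mod 26).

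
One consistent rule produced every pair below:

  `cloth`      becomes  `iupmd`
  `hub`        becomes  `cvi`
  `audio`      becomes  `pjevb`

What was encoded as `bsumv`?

ultra

The output letters match the input read backwards, each shifted +1: cloth reversed is htolc. The word is reversed, then every letter is shifted forward by 1.
Reversing it on bsumv: shift back: b−1=a, s−1=r, u−1=t, m−1=l, v−1=u → artlu; then reverse → ultra.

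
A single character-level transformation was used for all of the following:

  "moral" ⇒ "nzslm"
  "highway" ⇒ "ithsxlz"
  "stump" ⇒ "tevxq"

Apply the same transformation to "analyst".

Shifts by position in moral: pos 0: m→n (+1), pos 1: o→z (+11), pos 2: r→s (+1), pos 3: a→l (+11) — repeating every 2. A repeating key of period 2 is used — shifts +1, +11 over and over.
On analyst: a+1=b, n+11=y, a+1=b, l+11=w, y+1=z, s+11=d, t+1=u.

bybwzdu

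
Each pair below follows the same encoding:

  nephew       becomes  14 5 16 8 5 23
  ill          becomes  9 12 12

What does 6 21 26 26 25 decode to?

n is letter #14 and maps to 14: an offset of 0. Letters become their 1-indexed alphabet positions: a=1 … z=26.
Undoing it on 6 21 26 26 25: 6=f, 21=u, 26=z, 26=z, 25=y.

fuzzy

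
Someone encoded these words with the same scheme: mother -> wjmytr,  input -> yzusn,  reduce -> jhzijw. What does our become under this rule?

The output letters match the input read backwards, each shifted +5: mother reversed is rehtom. Two steps: reverse the string, then apply a Caesar shift of +5.
Applying it to our: reverse → ruo; then shift: r+5=w, u+5=z, o+5=t.

wzt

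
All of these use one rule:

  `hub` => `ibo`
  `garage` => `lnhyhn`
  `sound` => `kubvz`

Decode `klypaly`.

retired

The output letters match the input read backwards, each shifted +7: hub reversed is buh. The word is reversed, then every letter is shifted forward by 7.
Decoding klypaly: shift back: k−7=d, l−7=e, y−7=r, p−7=i, a−7=t, l−7=e, y−7=r → deriter; then reverse → retired.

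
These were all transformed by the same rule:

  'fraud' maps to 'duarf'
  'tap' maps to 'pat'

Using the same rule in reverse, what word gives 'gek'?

keg

The word is simply reversed.
Reversing it on gek: then reverse → keg.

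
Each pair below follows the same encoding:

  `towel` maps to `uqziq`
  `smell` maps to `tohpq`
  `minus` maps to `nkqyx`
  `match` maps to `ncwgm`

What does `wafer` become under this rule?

xciiw

In towel: t→u is +1, o→q is +2, w→z is +3, e→i is +4 — the shift increases by 1 each position. The shift increases by 1 at each position, starting from +1: 1, 2, 3, ….
Applying it to wafer: w+1=x, a+2=c, f+3=i, e+4=i, r+5=w.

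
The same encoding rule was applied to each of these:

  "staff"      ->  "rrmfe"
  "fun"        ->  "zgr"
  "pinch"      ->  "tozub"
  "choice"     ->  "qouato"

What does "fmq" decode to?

The output letters match the input read backwards, each shifted +12: staff reversed is ffats. Two steps: reverse the string, then apply a Caesar shift of +12.
Undoing it on fmq: shift back: f−12=t, m−12=a, q−12=e → tae; then reverse → eat.

eat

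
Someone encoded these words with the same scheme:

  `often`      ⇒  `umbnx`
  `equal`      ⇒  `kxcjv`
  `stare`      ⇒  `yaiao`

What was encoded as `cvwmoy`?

The shift increases by 1 at each position, starting from +6: 6, 7, 8, ….
Reversing it on cvwmoy: c−6=w, v−7=o, w−8=o, m−9=d, o−10=e, y−11=n.

wooden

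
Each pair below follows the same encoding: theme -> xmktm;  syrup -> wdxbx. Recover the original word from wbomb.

swift

Letter i (0-indexed) is shifted by i+4, so successive shifts are 4, 5, 6, ….
Undoing it on wbomb: w−4=s, b−5=w, o−6=i, m−7=f, b−8=t.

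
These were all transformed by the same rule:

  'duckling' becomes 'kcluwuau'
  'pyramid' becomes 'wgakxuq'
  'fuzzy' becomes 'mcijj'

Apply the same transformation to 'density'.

The shift increases by 1 at each position, starting from +7: 7, 8, 9, ….
On density: d+7=k, e+8=m, n+9=w, s+10=c, i+11=t, t+12=f, y+13=l.

kmwctfl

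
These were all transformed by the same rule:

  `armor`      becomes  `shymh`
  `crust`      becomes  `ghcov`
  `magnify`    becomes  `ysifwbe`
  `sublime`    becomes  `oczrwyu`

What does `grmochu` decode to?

a(0)→s(18) and r(17)→h(7) fit y≡7x+18 (mod 26); the inverse of 7 mod 26 is 15. Treating letters as 0–25, the rule is x ↦ 7x + 18 (mod 26).
Decoding grmochu: g(6)→15·(6−18)≡2=c; r(17)→15·(17−18)≡11=l; m(12)→15·(12−18)≡14=o; o(14)→15·(14−18)≡18=s; c(2)→15·(2−18)≡20=u; h(7)→15·(7−18)≡17=r; u(20)→15·(20−18)≡4=e (all mod 26).

closure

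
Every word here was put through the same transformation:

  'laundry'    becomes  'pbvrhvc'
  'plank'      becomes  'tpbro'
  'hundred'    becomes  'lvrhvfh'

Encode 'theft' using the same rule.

The shift depends on letter class: consonant l→p is +4, but vowel a→b is +1. Vowels shift forward by 1 and consonants shift forward by 4.
Applying it to theft: t(cons)+4=x, h(cons)+4=l, e(vowel)+1=f, f(cons)+4=j, t(cons)+4=x.

xlfjx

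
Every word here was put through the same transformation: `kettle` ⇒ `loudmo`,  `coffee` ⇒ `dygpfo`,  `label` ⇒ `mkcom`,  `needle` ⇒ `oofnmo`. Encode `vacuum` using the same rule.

wkdevw

Shifts by position in kettle: pos 0: k→l (+1), pos 1: e→o (+10), pos 2: t→u (+1), pos 3: t→d (+10) — repeating every 2. The shifts repeat in a cycle of length 2: positions 0,1,… shift by +1, +10, then the pattern repeats.
For vacuum: v+1=w, a+10=k, c+1=d, u+10=e, u+1=v, m+10=w.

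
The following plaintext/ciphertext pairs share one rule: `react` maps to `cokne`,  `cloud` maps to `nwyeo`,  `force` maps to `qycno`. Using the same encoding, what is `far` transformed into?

The shift depends on letter class: consonant r→c is +11, but vowel e→o is +10. Vowels shift forward by 10 and consonants shift forward by 11.
Applying it to far: f(cons)+11=q, a(vowel)+10=k, r(cons)+11=c.

qkc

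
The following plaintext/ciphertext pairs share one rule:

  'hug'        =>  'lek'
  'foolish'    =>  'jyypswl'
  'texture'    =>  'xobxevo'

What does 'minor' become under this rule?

qsryv

The shift depends on letter class: consonant h→l is +4, but vowel u→e is +10. The rule splits by letter class: vowels +10, consonants +4.
For minor: m(cons)+4=q, i(vowel)+10=s, n(cons)+4=r, o(vowel)+10=y, r(cons)+4=v.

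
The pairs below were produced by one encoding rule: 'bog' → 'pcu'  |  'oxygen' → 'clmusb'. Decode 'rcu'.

It's a constant shift of +14 (ROT14).
Reversing it on rcu: r−14=d, c−14=o, u−14=g.

dog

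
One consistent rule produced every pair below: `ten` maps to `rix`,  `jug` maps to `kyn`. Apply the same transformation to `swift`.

xjmaw

The output letters match the input read backwards, each shifted +4: ten reversed is net. Two steps: reverse the string, then apply a Caesar shift of +4.
On swift: reverse → tfiws; then shift: t+4=x, f+4=j, i+4=m, w+4=a, s+4=w.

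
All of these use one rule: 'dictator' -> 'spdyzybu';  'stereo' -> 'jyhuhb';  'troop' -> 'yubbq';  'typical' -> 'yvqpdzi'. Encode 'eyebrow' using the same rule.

d(3)→s(18) and i(8)→p(15) fit y≡15x+25 (mod 26); the inverse of 15 mod 26 is 7. This is an affine cipher: with a=0,…,z=25, each position x becomes (15x+25) mod 26.
On eyebrow: e(4)→15·4+25≡7=h; y(24)→15·24+25≡21=v; e(4)→15·4+25≡7=h; b(1)→15·1+25≡14=o; r(17)→15·17+25≡20=u; o(14)→15·14+25≡1=b; w(22)→15·22+25≡17=r (all mod 26).

hvhoubr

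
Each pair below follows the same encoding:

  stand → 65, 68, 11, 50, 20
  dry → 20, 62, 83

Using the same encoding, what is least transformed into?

44, 23, 11, 65, 68

s(#19)→65 and t(#20)→68: differences scale by 3, so n = 3·pos + 8. Each letter becomes 3×(its alphabet position, a=1..z=26) + 8.
On least: l=12→44, e=5→23, a=1→11, s=19→65, t=20→68.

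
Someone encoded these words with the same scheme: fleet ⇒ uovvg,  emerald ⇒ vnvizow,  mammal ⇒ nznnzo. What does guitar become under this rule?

tfrgzi

Each pair mirrors across the alphabet (f↔u, l↔o, e↔v): positions sum to 25. Each letter is replaced by its mirror in the alphabet: a↔z, b↔y, c↔x, and so on (the Atbash cipher).
For guitar: g↔t, u↔f, i↔r, t↔g, a↔z, r↔i.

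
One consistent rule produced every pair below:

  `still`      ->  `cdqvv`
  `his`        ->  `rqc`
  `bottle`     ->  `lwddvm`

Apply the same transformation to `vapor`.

fizwb

The shift depends on letter class: consonant s→c is +10, but vowel i→q is +8. Vowels shift forward by 8 and consonants shift forward by 10.
For vapor: v(cons)+10=f, a(vowel)+8=i, p(cons)+10=z, o(vowel)+8=w, r(cons)+10=b.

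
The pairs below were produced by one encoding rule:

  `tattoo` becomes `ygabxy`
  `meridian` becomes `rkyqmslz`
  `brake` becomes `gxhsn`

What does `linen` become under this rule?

qoumw

In tattoo: t→y is +5, a→g is +6, t→a is +7, t→b is +8 — the shift increases by 1 each position. The shift increases by 1 at each position, starting from +5: 5, 6, 7, ….
For linen: l+5=q, i+6=o, n+7=u, e+8=m, n+9=w.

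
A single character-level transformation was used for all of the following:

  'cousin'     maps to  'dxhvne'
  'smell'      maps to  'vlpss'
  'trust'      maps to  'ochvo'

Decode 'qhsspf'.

pulley

c(2)→d(3) and o(14)→x(23) fit y≡19x+17 (mod 26); the inverse of 19 mod 26 is 11. Treating letters as 0–25, the rule is x ↦ 19x + 17 (mod 26).
Undoing it on qhsspf: q(16)→11·(16−17)≡15=p; h(7)→11·(7−17)≡20=u; s(18)→11·(18−17)≡11=l; s(18)→11·(18−17)≡11=l; p(15)→11·(15−17)≡4=e; f(5)→11·(5−17)≡24=y (all mod 26).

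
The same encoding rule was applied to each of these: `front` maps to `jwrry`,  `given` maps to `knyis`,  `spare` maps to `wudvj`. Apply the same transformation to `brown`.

fwras

Shifts by position in front: pos 0: f→j (+4), pos 1: r→w (+5), pos 2: o→r (+3), pos 3: n→r (+4), pos 4: t→y (+5) — repeating every 3. It's a Vigenère-style cipher with numeric key [4,5,3]: position i shifts by key[i mod 3].
On brown: b+4=f, r+5=w, o+3=r, w+4=a, n+5=s.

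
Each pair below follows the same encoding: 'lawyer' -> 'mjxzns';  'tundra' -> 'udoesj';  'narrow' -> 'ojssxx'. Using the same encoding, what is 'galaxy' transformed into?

The shift depends on letter class: consonant l→m is +1, but vowel a→j is +9. The rule splits by letter class: vowels +9, consonants +1.
For galaxy: g(cons)+1=h, a(vowel)+9=j, l(cons)+1=m, a(vowel)+9=j, x(cons)+1=y, y(cons)+1=z.

hjmjyz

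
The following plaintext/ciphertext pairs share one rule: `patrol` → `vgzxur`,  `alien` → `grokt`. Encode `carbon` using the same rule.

Each letter is shifted forward by 6 in the alphabet (a Caesar shift of +6).
Applying it to carbon: c+6=i, a+6=g, r+6=x, b+6=h, o+6=u, n+6=t.

igxhut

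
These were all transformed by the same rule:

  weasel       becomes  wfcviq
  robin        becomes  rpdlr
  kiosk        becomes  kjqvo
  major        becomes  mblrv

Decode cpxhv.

cover

In weasel: w→w is +0, e→f is +1, a→c is +2, s→v is +3 — the shift increases by 1 each position. Each letter shifts forward by its position index (0, 1, 2, …) — the shift grows by one for each successive letter.
Decoding cpxhv: c−0=c, p−1=o, x−2=v, h−3=e, v−4=r.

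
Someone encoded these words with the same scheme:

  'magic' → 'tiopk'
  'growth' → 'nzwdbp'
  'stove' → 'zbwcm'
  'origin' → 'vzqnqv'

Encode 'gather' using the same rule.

The shifts repeat in a cycle of length 3: positions 0,1,… shift by +7, +8, +8, then the pattern repeats.
For gather: g+7=n, a+8=i, t+8=b, h+7=o, e+8=m, r+8=z.

nibomz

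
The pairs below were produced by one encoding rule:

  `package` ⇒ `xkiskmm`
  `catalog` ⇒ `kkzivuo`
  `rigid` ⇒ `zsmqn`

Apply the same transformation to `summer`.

It's a Vigenère-style cipher with numeric key [8,10,6]: position i shifts by key[i mod 3].
On summer: s+8=a, u+10=e, m+6=s, m+8=u, e+10=o, r+6=x.

aesuox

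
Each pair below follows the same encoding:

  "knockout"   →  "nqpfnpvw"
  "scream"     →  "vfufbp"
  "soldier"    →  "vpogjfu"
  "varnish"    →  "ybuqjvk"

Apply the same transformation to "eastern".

fbvwfuq

The shift depends on letter class: consonant k→n is +3, but vowel o→p is +1. Two shifts are in play — +1 for a/e/i/o/u, +3 for every other letter.
For eastern: e(vowel)+1=f, a(vowel)+1=b, s(cons)+3=v, t(cons)+3=w, e(vowel)+1=f, r(cons)+3=u, n(cons)+3=q.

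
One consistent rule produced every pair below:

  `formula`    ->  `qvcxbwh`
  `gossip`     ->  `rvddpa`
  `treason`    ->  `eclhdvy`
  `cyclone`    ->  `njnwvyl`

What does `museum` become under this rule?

The rule splits by letter class: vowels +7, consonants +11.
Applying it to museum: m(cons)+11=x, u(vowel)+7=b, s(cons)+11=d, e(vowel)+7=l, u(vowel)+7=b, m(cons)+11=x.

xbdlbx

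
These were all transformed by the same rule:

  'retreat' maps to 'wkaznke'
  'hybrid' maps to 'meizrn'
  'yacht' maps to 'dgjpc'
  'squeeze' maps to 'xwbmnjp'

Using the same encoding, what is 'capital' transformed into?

Each letter shifts forward by (position + 5), i.e. 5, 6, 7, … — the shift grows by one for each successive letter.
On capital: c+5=h, a+6=g, p+7=w, i+8=q, t+9=c, a+10=k, l+11=w.

hgwqckw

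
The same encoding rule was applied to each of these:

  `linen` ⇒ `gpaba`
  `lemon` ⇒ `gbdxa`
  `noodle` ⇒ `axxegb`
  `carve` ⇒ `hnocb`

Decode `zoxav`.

wrong

l(11)→g(6) and i(8)→p(15) fit y≡23x+13 (mod 26); the inverse of 23 mod 26 is 17. Each letter's alphabet position (a=0..z=25) is mapped through 23·x+13 mod 26 — an affine cipher.
Reversing it on zoxav: z(25)→17·(25−13)≡22=w; o(14)→17·(14−13)≡17=r; x(23)→17·(23−13)≡14=o; a(0)→17·(0−13)≡13=n; v(21)→17·(21−13)≡6=g (all mod 26).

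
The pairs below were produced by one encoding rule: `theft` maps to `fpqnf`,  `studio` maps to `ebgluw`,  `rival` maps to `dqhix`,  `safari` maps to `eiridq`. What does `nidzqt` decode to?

Shifts by position in theft: pos 0: t→f (+12), pos 1: h→p (+8), pos 2: e→q (+12), pos 3: f→n (+8) — repeating every 2. It's a Vigenère-style cipher with numeric key [12,8]: position i shifts by key[i mod 2].
Reversing it on nidzqt: n−12=b, i−8=a, d−12=r, z−8=r, q−12=e, t−8=l.

barrel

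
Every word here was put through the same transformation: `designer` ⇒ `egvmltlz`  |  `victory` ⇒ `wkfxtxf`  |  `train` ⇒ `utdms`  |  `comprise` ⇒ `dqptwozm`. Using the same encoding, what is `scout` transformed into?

teryy

In designer: d→e is +1, e→g is +2, s→v is +3, i→m is +4 — the shift increases by 1 each position. Letter i (0-indexed) is shifted by i+1, so successive shifts are 1, 2, 3, ….
Applying it to scout: s+1=t, c+2=e, o+3=r, u+4=y, t+5=y.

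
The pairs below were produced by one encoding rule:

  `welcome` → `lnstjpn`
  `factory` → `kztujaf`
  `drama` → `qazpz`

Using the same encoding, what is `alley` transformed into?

w(22)→l(11) and e(4)→n(13) fit y≡23x+25 (mod 26); the inverse of 23 mod 26 is 17. This is an affine cipher: with a=0,…,z=25, each position x becomes (23x+25) mod 26.
On alley: a(0)→23·0+25≡25=z; l(11)→23·11+25≡18=s; l(11)→23·11+25≡18=s; e(4)→23·4+25≡13=n; y(24)→23·24+25≡5=f (all mod 26).

zssnf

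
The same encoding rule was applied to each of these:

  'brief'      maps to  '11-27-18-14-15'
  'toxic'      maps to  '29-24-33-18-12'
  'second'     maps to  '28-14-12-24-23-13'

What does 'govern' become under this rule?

Each letter is replaced by its alphabet position (a=1..z=26) + 9.
On govern: g=7→16, o=15→24, v=22→31, e=5→14, r=18→27, n=14→23.

16-24-31-14-27-23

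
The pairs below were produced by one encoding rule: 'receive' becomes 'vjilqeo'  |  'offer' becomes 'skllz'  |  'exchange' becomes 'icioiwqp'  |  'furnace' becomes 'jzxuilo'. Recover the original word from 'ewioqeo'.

In receive: r→v is +4, e→j is +5, c→i is +6, e→l is +7 — the shift increases by 1 each position. Letter i (0-indexed) is shifted by i+4, so successive shifts are 4, 5, 6, ….
Reversing it on ewioqeo: e−4=a, w−5=r, i−6=c, o−7=h, q−8=i, e−9=v, o−10=e.

archive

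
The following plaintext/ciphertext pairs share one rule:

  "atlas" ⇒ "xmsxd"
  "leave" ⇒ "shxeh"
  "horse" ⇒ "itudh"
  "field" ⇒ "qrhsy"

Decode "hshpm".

elect

This is an affine cipher: with a=0,…,z=25, each position x becomes (9x+23) mod 26.
Undoing it on hshpm: h(7)→3·(7−23)≡4=e; s(18)→3·(18−23)≡11=l; h(7)→3·(7−23)≡4=e; p(15)→3·(15−23)≡2=c; m(12)→3·(12−23)≡19=t (all mod 26).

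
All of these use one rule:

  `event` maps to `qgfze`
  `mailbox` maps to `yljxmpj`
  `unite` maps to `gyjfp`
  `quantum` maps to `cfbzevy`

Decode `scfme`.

Shifts by position in event: pos 0: e→q (+12), pos 1: v→g (+11), pos 2: e→f (+1), pos 3: n→z (+12), pos 4: t→e (+11) — repeating every 3. A repeating key of period 3 is used — shifts +12, +11, +1 over and over.
Reversing it on scfme: s−12=g, c−11=r, f−1=e, m−12=a, e−11=t.

great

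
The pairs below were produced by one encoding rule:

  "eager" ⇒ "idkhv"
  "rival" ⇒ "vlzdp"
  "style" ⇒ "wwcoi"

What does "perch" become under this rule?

thvfl

Shifts by position in eager: pos 0: e→i (+4), pos 1: a→d (+3), pos 2: g→k (+4), pos 3: e→h (+3) — repeating every 2. The shifts repeat in a cycle of length 2: positions 0,1,… shift by +4, +3, then the pattern repeats.
Applying it to perch: p+4=t, e+3=h, r+4=v, c+3=f, h+4=l.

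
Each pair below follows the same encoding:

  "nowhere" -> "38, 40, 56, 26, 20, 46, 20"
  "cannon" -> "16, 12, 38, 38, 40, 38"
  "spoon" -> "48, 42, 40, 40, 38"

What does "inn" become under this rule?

Each letter becomes 2×(its alphabet position, a=1..z=26) + 10.
For inn: i=9→28, n=14→38, n=14→38.

28, 38, 38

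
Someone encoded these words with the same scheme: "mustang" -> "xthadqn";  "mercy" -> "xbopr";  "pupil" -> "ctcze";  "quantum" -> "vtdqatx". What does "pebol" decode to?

clerk

Treating letters as 0–25, the rule is x ↦ 19x + 3 (mod 26).
Undoing it on pebol: p(15)→11·(15−3)≡2=c; e(4)→11·(4−3)≡11=l; b(1)→11·(1−3)≡4=e; o(14)→11·(14−3)≡17=r; l(11)→11·(11−3)≡10=k (all mod 26).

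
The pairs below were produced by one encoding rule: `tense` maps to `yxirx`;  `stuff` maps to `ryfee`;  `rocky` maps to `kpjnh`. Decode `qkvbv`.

Treating letters as 0–25, the rule is x ↦ 7x + 21 (mod 26).
Undoing it on qkvbv: q(16)→15·(16−21)≡3=d; k(10)→15·(10−21)≡17=r; v(21)→15·(21−21)≡0=a; b(1)→15·(1−21)≡12=m; v(21)→15·(21−21)≡0=a (all mod 26).

drama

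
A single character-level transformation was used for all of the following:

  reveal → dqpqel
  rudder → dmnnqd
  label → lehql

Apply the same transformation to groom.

r(17)→d(3) and e(4)→q(16) fit y≡3x+4 (mod 26); the inverse of 3 mod 26 is 9. This is an affine cipher: with a=0,…,z=25, each position x becomes (3x+4) mod 26.
On groom: g(6)→3·6+4≡22=w; r(17)→3·17+4≡3=d; o(14)→3·14+4≡20=u; o(14)→3·14+4≡20=u; m(12)→3·12+4≡14=o (all mod 26).

wduuo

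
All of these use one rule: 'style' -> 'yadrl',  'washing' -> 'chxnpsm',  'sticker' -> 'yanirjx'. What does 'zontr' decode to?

Shifts by position in style: pos 0: s→y (+6), pos 1: t→a (+7), pos 2: y→d (+5), pos 3: l→r (+6), pos 4: e→l (+7) — repeating every 3. The shifts repeat in a cycle of length 3: positions 0,1,… shift by +6, +7, +5, then the pattern repeats.
Undoing it on zontr: z−6=t, o−7=h, n−5=i, t−6=n, r−7=k.

think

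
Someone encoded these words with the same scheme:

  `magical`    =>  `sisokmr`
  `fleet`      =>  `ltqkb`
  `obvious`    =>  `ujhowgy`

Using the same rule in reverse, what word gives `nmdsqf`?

A repeating key of period 3 is used — shifts +6, +8, +12 over and over.
Decoding nmdsqf: n−6=h, m−8=e, d−12=r, s−6=m, q−8=i, f−12=t.

hermit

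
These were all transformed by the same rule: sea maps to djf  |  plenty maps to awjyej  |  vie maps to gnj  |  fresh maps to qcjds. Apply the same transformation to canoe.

nfytj

The rule splits by letter class: vowels +5, consonants +11.
Applying it to canoe: c(cons)+11=n, a(vowel)+5=f, n(cons)+11=y, o(vowel)+5=t, e(vowel)+5=j.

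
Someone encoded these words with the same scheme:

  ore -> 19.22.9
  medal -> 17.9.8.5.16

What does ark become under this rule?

Each letter is replaced by its alphabet position (a=1..z=26) + 4.
On ark: a=1→5, r=18→22, k=11→15.

5.22.15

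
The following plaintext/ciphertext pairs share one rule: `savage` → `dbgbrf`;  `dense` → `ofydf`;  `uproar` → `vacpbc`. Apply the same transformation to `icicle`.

jnjnwf

Vowels shift forward by 1 and consonants shift forward by 11.
Applying it to icicle: i(vowel)+1=j, c(cons)+11=n, i(vowel)+1=j, c(cons)+11=n, l(cons)+11=w, e(vowel)+1=f.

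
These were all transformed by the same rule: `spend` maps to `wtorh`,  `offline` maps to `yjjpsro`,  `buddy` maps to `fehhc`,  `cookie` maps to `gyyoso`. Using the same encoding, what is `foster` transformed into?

The shift depends on letter class: consonant s→w is +4, but vowel e→o is +10. Two shifts are in play — +10 for a/e/i/o/u, +4 for every other letter.
Applying it to foster: f(cons)+4=j, o(vowel)+10=y, s(cons)+4=w, t(cons)+4=x, e(vowel)+10=o, r(cons)+4=v.

jywxov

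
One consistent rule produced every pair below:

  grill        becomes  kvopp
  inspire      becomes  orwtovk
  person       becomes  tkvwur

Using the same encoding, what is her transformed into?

Two shifts are in play — +6 for a/e/i/o/u, +4 for every other letter.
On her: h(cons)+4=l, e(vowel)+6=k, r(cons)+4=v.

lkv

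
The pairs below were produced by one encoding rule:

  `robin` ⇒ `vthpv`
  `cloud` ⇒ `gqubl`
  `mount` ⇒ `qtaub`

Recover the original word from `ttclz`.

power

In robin: r→v is +4, o→t is +5, b→h is +6, i→p is +7 — the shift increases by 1 each position. The shift increases by 1 at each position, starting from +4: 4, 5, 6, ….
Reversing it on ttclz: t−4=p, t−5=o, c−6=w, l−7=e, z−8=r.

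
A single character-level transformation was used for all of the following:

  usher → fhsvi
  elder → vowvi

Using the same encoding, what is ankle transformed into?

Each pair mirrors across the alphabet (u↔f, s↔h, h↔s): positions sum to 25. Letters are reflected about the middle of the alphabet (position → 25−position): Atbash.
On ankle: a↔z, n↔m, k↔p, l↔o, e↔v.

zmpov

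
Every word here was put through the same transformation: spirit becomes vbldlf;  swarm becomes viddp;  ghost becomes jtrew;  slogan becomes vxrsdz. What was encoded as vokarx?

school

A repeating key of period 2 is used — shifts +3, +12 over and over.
Undoing it on vokarx: v−3=s, o−12=c, k−3=h, a−12=o, r−3=o, x−12=l.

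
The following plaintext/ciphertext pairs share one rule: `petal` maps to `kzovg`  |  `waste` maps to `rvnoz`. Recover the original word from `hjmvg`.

moral

Each letter is shifted forward by 21 in the alphabet (a Caesar shift of +21).
Reversing it on hjmvg: h−21=m, j−21=o, m−21=r, v−21=a, g−21=l.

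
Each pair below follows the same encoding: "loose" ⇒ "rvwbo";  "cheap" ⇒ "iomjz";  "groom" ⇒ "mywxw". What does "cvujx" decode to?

woman

In loose: l→r is +6, o→v is +7, o→w is +8, s→b is +9 — the shift increases by 1 each position. Each letter shifts forward by (position + 6), i.e. 6, 7, 8, … — the shift grows by one for each successive letter.
Decoding cvujx: c−6=w, v−7=o, u−8=m, j−9=a, x−10=n.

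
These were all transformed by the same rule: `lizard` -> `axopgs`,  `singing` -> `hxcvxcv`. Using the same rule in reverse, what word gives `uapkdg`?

flavor

This is a Caesar cipher with shift 15.
Undoing it on uapkdg: u−15=f, a−15=l, p−15=a, k−15=v, d−15=o, g−15=r.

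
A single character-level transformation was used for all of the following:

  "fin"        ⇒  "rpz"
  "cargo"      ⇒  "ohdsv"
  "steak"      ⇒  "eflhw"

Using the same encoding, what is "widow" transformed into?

The shift depends on letter class: consonant f→r is +12, but vowel i→p is +7. The rule splits by letter class: vowels +7, consonants +12.
On widow: w(cons)+12=i, i(vowel)+7=p, d(cons)+12=p, o(vowel)+7=v, w(cons)+12=i.

ippvi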